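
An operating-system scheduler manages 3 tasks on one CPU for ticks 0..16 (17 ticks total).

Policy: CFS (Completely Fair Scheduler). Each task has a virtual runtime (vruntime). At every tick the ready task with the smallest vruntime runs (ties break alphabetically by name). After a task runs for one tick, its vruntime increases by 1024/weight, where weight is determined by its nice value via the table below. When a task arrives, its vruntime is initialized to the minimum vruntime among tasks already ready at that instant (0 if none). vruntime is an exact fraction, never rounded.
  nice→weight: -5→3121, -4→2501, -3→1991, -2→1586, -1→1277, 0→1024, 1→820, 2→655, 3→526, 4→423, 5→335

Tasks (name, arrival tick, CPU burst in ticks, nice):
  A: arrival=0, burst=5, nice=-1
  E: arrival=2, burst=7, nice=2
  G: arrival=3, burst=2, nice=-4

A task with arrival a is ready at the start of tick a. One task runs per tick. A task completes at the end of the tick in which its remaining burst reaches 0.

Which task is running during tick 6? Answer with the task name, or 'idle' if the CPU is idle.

running at tick 6 = A

t=0: vr[A=0] → run A
t=1: vr[A=1024/1277] → run A
t=2: vr[A=2048/1277 E=2048/1277] → run A
t=3: vr[A=3072/1277 E=2048/1277 G=2048/1277] → run E
t=4: vr[A=3072/1277 E=2649088/836435 G=2048/1277] → run G
t=5: vr[A=3072/1277 E=2649088/836435 G=6429696/3193777] → run G
t=6: vr[A=3072/1277 E=2649088/836435] → run A
t=7: vr[A=4096/1277 E=2649088/836435] → run E
t=8: vr[A=4096/1277 E=3956736/836435] → run A
t=9: vr[E=3956736/836435] → run E
t=10: vr[E=5264384/836435] → run E
t=11: vr[E=6572032/836435] → run E
t=12: vr[E=1575936/167287] → run E
t=13: vr[E=9187328/836435] → run E
t=14: (idle)
t=15: (idle)
t=16: (idle)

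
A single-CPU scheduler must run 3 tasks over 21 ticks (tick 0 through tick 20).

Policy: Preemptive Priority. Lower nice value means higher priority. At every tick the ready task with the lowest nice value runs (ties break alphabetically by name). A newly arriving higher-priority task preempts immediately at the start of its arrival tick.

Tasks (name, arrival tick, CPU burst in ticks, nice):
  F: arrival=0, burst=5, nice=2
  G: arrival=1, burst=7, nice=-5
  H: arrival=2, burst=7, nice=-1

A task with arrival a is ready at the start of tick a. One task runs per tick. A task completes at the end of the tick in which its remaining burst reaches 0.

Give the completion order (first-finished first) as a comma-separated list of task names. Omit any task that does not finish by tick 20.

t=0: ready={F} → run F
t=1: ready={F,G} → run G
t=2: ready={F,G,H} → run G
t=3: ready={F,G,H} → run G
t=4: ready={F,G,H} → run G
t=5: ready={F,G,H} → run G
t=6: ready={F,G,H} → run G
t=7: ready={F,G,H} → run G
t=8: ready={F,H} → run H
t=9: ready={F,H} → run H
t=10: ready={F,H} → run H
t=11: ready={F,H} → run H
t=12: ready={F,H} → run H
t=13: ready={F,H} → run H
t=14: ready={F,H} → run H
t=15: ready={F} → run F
t=16: ready={F} → run F
t=17: ready={F} → run F
t=18: ready={F} → run F
t=19: (idle)
t=20: (idle)

completion order = G, H, F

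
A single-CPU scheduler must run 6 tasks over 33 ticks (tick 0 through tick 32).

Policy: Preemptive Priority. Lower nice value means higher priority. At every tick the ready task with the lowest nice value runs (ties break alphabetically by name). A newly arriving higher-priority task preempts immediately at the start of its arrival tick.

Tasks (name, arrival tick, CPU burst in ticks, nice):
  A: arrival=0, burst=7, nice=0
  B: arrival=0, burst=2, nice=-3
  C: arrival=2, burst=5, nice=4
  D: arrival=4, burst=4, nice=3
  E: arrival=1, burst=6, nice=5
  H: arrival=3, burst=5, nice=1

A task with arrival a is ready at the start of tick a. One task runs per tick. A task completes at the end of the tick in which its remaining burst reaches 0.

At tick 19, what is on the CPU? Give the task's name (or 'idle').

running at tick 19 = C

t=0: ready={A,B} → run B
t=1: ready={A,B,E} → run B
t=2: ready={A,C,E} → run A
t=3: ready={A,C,E,H} → run A
t=4: ready={A,C,D,E,H} → run A
t=5: ready={A,C,D,E,H} → run A
t=6: ready={A,C,D,E,H} → run A
t=7: ready={A,C,D,E,H} → run A
t=8: ready={A,C,D,E,H} → run A
t=9: ready={C,D,E,H} → run H
t=10: ready={C,D,E,H} → run H
t=11: ready={C,D,E,H} → run H
t=12: ready={C,D,E,H} → run H
t=13: ready={C,D,E,H} → run H
t=14: ready={C,D,E} → run D
t=15: ready={C,D,E} → run D
t=16: ready={C,D,E} → run D
t=17: ready={C,D,E} → run D
t=18: ready={C,E} → run C
t=19: ready={C,E} → run C
t=20: ready={C,E} → run C
t=21: ready={C,E} → run C
t=22: ready={C,E} → run C
t=23: ready={E} → run E
t=24: ready={E} → run E
t=25: ready={E} → run E
t=26: ready={E} → run E
t=27: ready={E} → run E
t=28: ready={E} → run E
t=29: (idle)
t=30: (idle)
t=31: (idle)
t=32: (idle)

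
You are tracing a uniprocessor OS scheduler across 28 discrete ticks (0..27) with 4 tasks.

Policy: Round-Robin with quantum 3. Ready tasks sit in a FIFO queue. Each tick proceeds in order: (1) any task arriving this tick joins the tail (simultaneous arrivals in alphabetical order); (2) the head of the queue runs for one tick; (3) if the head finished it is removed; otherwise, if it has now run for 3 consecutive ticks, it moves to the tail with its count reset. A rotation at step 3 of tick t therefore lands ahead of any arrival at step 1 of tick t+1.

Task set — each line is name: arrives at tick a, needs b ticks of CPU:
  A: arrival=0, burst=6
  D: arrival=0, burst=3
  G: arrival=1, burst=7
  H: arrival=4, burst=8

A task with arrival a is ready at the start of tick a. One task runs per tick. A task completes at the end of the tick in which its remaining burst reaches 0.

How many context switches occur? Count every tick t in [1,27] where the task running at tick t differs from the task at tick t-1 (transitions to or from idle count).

context switches = 9

t=0: queue=[A,D] q_used=0 → run A
t=1: queue=[A,D,G] q_used=1 → run A
t=2: queue=[A,D,G] q_used=2 → run A
t=3: queue=[D,G,A] q_used=0 → run D
t=4: queue=[D,G,A,H] q_used=1 → run D
t=5: queue=[D,G,A,H] q_used=2 → run D
t=6: queue=[G,A,H] q_used=0 → run G
t=7: queue=[G,A,H] q_used=1 → run G
t=8: queue=[G,A,H] q_used=2 → run G
t=9: queue=[A,H,G] q_used=0 → run A
t=10: queue=[A,H,G] q_used=1 → run A
t=11: queue=[A,H,G] q_used=2 → run A
t=12: queue=[H,G] q_used=0 → run H
t=13: queue=[H,G] q_used=1 → run H
t=14: queue=[H,G] q_used=2 → run H
t=15: queue=[G,H] q_used=0 → run G
t=16: queue=[G,H] q_used=1 → run G
t=17: queue=[G,H] q_used=2 → run G
t=18: queue=[H,G] q_used=0 → run H
t=19: queue=[H,G] q_used=1 → run H
t=20: queue=[H,G] q_used=2 → run H
t=21: queue=[G,H] q_used=0 → run G
t=22: queue=[H] q_used=0 → run H
t=23: queue=[H] q_used=1 → run H
t=24: (idle)
t=25: (idle)
t=26: (idle)
t=27: (idle)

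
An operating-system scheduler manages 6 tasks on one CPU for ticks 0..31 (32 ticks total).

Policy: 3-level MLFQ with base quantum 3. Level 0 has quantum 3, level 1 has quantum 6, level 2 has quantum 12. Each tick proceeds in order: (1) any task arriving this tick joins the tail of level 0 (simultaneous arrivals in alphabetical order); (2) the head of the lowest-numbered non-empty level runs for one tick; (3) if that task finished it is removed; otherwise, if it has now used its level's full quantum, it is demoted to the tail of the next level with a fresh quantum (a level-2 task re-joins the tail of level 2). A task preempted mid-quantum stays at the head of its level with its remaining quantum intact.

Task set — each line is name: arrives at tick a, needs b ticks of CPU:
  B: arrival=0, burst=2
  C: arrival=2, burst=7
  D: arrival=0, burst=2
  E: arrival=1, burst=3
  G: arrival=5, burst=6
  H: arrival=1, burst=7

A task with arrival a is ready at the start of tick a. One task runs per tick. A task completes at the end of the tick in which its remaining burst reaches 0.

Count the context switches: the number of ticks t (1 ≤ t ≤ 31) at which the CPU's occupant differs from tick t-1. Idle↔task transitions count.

t=0: L0/L1/L2 = BD/-/- → run B
t=1: L0/L1/L2 = BDEH/-/- → run B
t=2: L0/L1/L2 = DEHC/-/- → run D
t=3: L0/L1/L2 = DEHC/-/- → run D
t=4: L0/L1/L2 = EHC/-/- → run E
t=5: L0/L1/L2 = EHCG/-/- → run E
t=6: L0/L1/L2 = EHCG/-/- → run E
t=7: L0/L1/L2 = HCG/-/- → run H
t=8: L0/L1/L2 = HCG/-/- → run H
t=9: L0/L1/L2 = HCG/-/- → run H
t=10: L0/L1/L2 = CG/H/- → run C
t=11: L0/L1/L2 = CG/H/- → run C
t=12: L0/L1/L2 = CG/H/- → run C
t=13: L0/L1/L2 = G/HC/- → run G
t=14: L0/L1/L2 = G/HC/- → run G
t=15: L0/L1/L2 = G/HC/- → run G
t=16: L0/L1/L2 = -/HCG/- → run H
t=17: L0/L1/L2 = -/HCG/- → run H
t=18: L0/L1/L2 = -/HCG/- → run H
t=19: L0/L1/L2 = -/HCG/- → run H
t=20: L0/L1/L2 = -/CG/- → run C
t=21: L0/L1/L2 = -/CG/- → run C
t=22: L0/L1/L2 = -/CG/- → run C
t=23: L0/L1/L2 = -/CG/- → run C
t=24: L0/L1/L2 = -/G/- → run G
t=25: L0/L1/L2 = -/G/- → run G
t=26: L0/L1/L2 = -/G/- → run G
t=27: (idle)
t=28: (idle)
t=29: (idle)
t=30: (idle)
t=31: (idle)

context switches = 9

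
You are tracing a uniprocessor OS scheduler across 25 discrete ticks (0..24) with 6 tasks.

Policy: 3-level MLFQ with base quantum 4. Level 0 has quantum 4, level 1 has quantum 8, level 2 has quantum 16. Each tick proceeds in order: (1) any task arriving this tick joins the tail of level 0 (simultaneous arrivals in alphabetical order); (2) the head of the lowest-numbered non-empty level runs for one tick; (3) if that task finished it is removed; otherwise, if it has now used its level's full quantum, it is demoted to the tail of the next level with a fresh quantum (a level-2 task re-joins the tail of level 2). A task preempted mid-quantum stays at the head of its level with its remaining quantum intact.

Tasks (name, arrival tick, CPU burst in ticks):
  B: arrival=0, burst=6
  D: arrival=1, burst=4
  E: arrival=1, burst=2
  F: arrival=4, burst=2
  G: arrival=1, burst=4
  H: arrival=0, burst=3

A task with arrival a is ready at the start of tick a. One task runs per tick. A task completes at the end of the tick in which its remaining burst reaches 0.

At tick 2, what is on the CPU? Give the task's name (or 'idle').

t=0: L0/L1/L2 = BH/-/- → run B
t=1: L0/L1/L2 = BHDEG/-/- → run B
t=2: L0/L1/L2 = BHDEG/-/- → run B
t=3: L0/L1/L2 = BHDEG/-/- → run B
t=4: L0/L1/L2 = HDEGF/B/- → run H
t=5: L0/L1/L2 = HDEGF/B/- → run H
t=6: L0/L1/L2 = HDEGF/B/- → run H
t=7: L0/L1/L2 = DEGF/B/- → run D
t=8: L0/L1/L2 = DEGF/B/- → run D
t=9: L0/L1/L2 = DEGF/B/- → run D
t=10: L0/L1/L2 = DEGF/B/- → run D
t=11: L0/L1/L2 = EGF/B/- → run E
t=12: L0/L1/L2 = EGF/B/- → run E
t=13: L0/L1/L2 = GF/B/- → run G
t=14: L0/L1/L2 = GF/B/- → run G
t=15: L0/L1/L2 = GF/B/- → run G
t=16: L0/L1/L2 = GF/B/- → run G
t=17: L0/L1/L2 = F/B/- → run F
t=18: L0/L1/L2 = F/B/- → run F
t=19: L0/L1/L2 = -/B/- → run B
t=20: L0/L1/L2 = -/B/- → run B
t=21: (idle)
t=22: (idle)
t=23: (idle)
t=24: (idle)

running at tick 2 = B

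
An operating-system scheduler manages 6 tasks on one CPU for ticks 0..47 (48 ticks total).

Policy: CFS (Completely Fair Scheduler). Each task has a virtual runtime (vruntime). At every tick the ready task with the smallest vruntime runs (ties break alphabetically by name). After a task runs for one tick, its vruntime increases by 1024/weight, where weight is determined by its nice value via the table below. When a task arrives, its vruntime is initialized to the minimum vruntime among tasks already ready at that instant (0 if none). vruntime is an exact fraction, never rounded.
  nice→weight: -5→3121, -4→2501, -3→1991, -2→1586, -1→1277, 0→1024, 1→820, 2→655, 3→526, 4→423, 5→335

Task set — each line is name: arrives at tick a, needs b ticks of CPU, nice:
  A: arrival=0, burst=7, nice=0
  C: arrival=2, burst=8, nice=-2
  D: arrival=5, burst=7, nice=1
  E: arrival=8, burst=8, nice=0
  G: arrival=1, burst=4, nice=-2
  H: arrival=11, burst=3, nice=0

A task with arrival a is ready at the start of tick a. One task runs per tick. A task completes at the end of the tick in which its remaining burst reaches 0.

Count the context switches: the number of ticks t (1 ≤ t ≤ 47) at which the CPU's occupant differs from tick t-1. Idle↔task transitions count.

context switches = 36

t=0: vr[A=0] → run A
t=1: vr[A=1 G=1] → run A
t=2: vr[A=2 C=1 G=1] → run C
t=3: vr[A=2 C=1305/793 G=1] → run G
t=4: vr[A=2 C=1305/793 G=1305/793] → run C
t=5: vr[A=2 C=1817/793 D=1305/793 G=1305/793] → run D
t=6: vr[A=2 C=1817/793 D=470533/162565 G=1305/793] → run G
t=7: vr[A=2 C=1817/793 D=470533/162565 G=1817/793] → run A
t=8: vr[A=3 C=1817/793 D=470533/162565 E=1817/793 G=1817/793] → run C
t=9: vr[A=3 C=2329/793 D=470533/162565 E=1817/793 G=1817/793] → run E
t=10: vr[A=3 C=2329/793 D=470533/162565 E=2610/793 G=1817/793] → run G
t=11: vr[A=3 C=2329/793 D=470533/162565 E=2610/793 G=2329/793 H=470533/162565] → run D
t=12: vr[A=3 C=2329/793 D=673541/162565 E=2610/793 G=2329/793 H=470533/162565] → run H
t=13: vr[A=3 C=2329/793 D=673541/162565 E=2610/793 G=2329/793 H=633098/162565] → run C
t=14: vr[A=3 C=2841/793 D=673541/162565 E=2610/793 G=2329/793 H=633098/162565] → run G
t=15: vr[A=3 C=2841/793 D=673541/162565 E=2610/793 H=633098/162565] → run A
t=16: vr[A=4 C=2841/793 D=673541/162565 E=2610/793 H=633098/162565] → run E
t=17: vr[A=4 C=2841/793 D=673541/162565 E=3403/793 H=633098/162565] → run C
t=18: vr[A=4 C=3353/793 D=673541/162565 E=3403/793 H=633098/162565] → run H
t=19: vr[A=4 C=3353/793 D=673541/162565 E=3403/793 H=795663/162565] → run A
t=20: vr[A=5 C=3353/793 D=673541/162565 E=3403/793 H=795663/162565] → run D
t=21: vr[A=5 C=3353/793 D=876549/162565 E=3403/793 H=795663/162565] → run C
t=22: vr[A=5 C=3865/793 D=876549/162565 E=3403/793 H=795663/162565] → run E
t=23: vr[A=5 C=3865/793 D=876549/162565 E=4196/793 H=795663/162565] → run C
t=24: vr[A=5 C=4377/793 D=876549/162565 E=4196/793 H=795663/162565] → run H
t=25: vr[A=5 C=4377/793 D=876549/162565 E=4196/793] → run A
t=26: vr[A=6 C=4377/793 D=876549/162565 E=4196/793] → run E
t=27: vr[A=6 C=4377/793 D=876549/162565 E=4989/793] → run D
t=28: vr[A=6 C=4377/793 D=1079557/162565 E=4989/793] → run C
t=29: vr[A=6 D=1079557/162565 E=4989/793] → run A
t=30: vr[D=1079557/162565 E=4989/793] → run E
t=31: vr[D=1079557/162565 E=5782/793] → run D
t=32: vr[D=256513/32513 E=5782/793] → run E
t=33: vr[D=256513/32513 E=6575/793] → run D
t=34: vr[D=1485573/162565 E=6575/793] → run E
t=35: vr[D=1485573/162565 E=7368/793] → run D
t=36: vr[E=7368/793] → run E
t=37: (idle)
t=38: (idle)
t=39: (idle)
t=40: (idle)
t=41: (idle)
t=42: (idle)
t=43: (idle)
t=44: (idle)
t=45: (idle)
t=46: (idle)
t=47: (idle)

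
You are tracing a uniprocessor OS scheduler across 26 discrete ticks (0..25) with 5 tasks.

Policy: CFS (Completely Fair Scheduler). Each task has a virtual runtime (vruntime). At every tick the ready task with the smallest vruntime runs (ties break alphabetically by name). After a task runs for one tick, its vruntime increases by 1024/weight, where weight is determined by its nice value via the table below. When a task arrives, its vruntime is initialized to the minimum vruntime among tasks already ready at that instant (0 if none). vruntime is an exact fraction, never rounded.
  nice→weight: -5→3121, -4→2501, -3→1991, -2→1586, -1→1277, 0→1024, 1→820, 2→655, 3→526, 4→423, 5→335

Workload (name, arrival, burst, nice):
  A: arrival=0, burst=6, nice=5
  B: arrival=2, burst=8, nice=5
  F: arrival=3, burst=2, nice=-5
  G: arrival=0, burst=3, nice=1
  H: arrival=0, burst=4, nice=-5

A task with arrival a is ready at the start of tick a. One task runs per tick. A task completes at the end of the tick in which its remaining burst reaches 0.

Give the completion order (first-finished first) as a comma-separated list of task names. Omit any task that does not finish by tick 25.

completion order = F, H, G, A, B

t=0: vr[A=0 G=0 H=0] → run A
t=1: vr[A=1024/335 G=0 H=0] → run G
t=2: vr[A=1024/335 B=0 G=256/205 H=0] → run B
t=3: vr[A=1024/335 B=1024/335 F=0 G=256/205 H=0] → run F
t=4: vr[A=1024/335 B=1024/335 F=1024/3121 G=256/205 H=0] → run H
t=5: vr[A=1024/335 B=1024/335 F=1024/3121 G=256/205 H=1024/3121] → run F
t=6: vr[A=1024/335 B=1024/335 G=256/205 H=1024/3121] → run H
t=7: vr[A=1024/335 B=1024/335 G=256/205 H=2048/3121] → run H
t=8: vr[A=1024/335 B=1024/335 G=256/205 H=3072/3121] → run H
t=9: vr[A=1024/335 B=1024/335 G=256/205] → run G
t=10: vr[A=1024/335 B=1024/335 G=512/205] → run G
t=11: vr[A=1024/335 B=1024/335] → run A
t=12: vr[A=2048/335 B=1024/335] → run B
t=13: vr[A=2048/335 B=2048/335] → run A
t=14: vr[A=3072/335 B=2048/335] → run B
t=15: vr[A=3072/335 B=3072/335] → run A
t=16: vr[A=4096/335 B=3072/335] → run B
t=17: vr[A=4096/335 B=4096/335] → run A
t=18: vr[A=1024/67 B=4096/335] → run B
t=19: vr[A=1024/67 B=1024/67] → run A
t=20: vr[B=1024/67] → run B
t=21: vr[B=6144/335] → run B
t=22: vr[B=7168/335] → run B
t=23: (idle)
t=24: (idle)
t=25: (idle)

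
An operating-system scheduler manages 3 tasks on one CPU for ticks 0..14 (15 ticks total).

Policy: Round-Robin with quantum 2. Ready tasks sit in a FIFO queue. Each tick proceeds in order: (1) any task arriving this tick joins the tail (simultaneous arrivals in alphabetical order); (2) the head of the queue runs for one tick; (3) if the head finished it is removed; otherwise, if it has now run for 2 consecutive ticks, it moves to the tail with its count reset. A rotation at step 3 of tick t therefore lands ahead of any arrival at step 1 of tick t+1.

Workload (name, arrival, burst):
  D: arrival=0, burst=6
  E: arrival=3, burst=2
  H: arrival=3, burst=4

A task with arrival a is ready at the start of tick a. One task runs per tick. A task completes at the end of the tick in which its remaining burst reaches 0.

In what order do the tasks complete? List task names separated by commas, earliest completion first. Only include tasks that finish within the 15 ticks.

completion order = E, D, H

t=0: queue=[D] q_used=0 → run D
t=1: queue=[D] q_used=1 → run D
t=2: queue=[D] q_used=0 → run D
t=3: queue=[D,E,H] q_used=1 → run D
t=4: queue=[E,H,D] q_used=0 → run E
t=5: queue=[E,H,D] q_used=1 → run E
t=6: queue=[H,D] q_used=0 → run H
t=7: queue=[H,D] q_used=1 → run H
t=8: queue=[D,H] q_used=0 → run D
t=9: queue=[D,H] q_used=1 → run D
t=10: queue=[H] q_used=0 → run H
t=11: queue=[H] q_used=1 → run H
t=12: (idle)
t=13: (idle)
t=14: (idle)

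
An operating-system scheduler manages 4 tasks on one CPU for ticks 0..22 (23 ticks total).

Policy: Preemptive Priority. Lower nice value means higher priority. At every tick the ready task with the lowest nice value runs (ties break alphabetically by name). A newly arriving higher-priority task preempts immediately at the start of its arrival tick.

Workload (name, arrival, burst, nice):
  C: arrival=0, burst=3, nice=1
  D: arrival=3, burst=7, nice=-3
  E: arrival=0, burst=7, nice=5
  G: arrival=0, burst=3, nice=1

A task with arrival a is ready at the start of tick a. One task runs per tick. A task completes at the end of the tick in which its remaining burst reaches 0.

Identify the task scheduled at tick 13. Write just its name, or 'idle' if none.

t=0: ready={C,E,G} → run C
t=1: ready={C,E,G} → run C
t=2: ready={C,E,G} → run C
t=3: ready={D,E,G} → run D
t=4: ready={D,E,G} → run D
t=5: ready={D,E,G} → run D
t=6: ready={D,E,G} → run D
t=7: ready={D,E,G} → run D
t=8: ready={D,E,G} → run D
t=9: ready={D,E,G} → run D
t=10: ready={E,G} → run G
t=11: ready={E,G} → run G
t=12: ready={E,G} → run G
t=13: ready={E} → run E
t=14: ready={E} → run E
t=15: ready={E} → run E
t=16: ready={E} → run E
t=17: ready={E} → run E
t=18: ready={E} → run E
t=19: ready={E} → run E
t=20: (idle)
t=21: (idle)
t=22: (idle)

running at tick 13 = E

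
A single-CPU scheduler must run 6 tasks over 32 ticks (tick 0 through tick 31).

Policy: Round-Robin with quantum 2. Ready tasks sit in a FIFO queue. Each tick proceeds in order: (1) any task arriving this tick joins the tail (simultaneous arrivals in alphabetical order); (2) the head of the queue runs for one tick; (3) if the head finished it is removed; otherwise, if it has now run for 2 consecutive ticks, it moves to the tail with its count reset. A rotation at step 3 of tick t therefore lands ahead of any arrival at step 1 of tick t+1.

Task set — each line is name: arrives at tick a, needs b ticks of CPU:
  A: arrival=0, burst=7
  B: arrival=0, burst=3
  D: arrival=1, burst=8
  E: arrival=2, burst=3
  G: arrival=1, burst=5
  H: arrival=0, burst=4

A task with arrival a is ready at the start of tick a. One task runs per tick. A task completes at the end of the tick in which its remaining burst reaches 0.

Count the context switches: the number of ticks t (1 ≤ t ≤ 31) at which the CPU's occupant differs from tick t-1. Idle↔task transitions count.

context switches = 17

t=0: queue=[A,B,H] q_used=0 → run A
t=1: queue=[A,B,H,D,G] q_used=1 → run A
t=2: queue=[B,H,D,G,A,E] q_used=0 → run B
t=3: queue=[B,H,D,G,A,E] q_used=1 → run B
t=4: queue=[H,D,G,A,E,B] q_used=0 → run H
t=5: queue=[H,D,G,A,E,B] q_used=1 → run H
t=6: queue=[D,G,A,E,B,H] q_used=0 → run D
t=7: queue=[D,G,A,E,B,H] q_used=1 → run D
t=8: queue=[G,A,E,B,H,D] q_used=0 → run G
t=9: queue=[G,A,E,B,H,D] q_used=1 → run G
t=10: queue=[A,E,B,H,D,G] q_used=0 → run A
t=11: queue=[A,E,B,H,D,G] q_used=1 → run A
t=12: queue=[E,B,H,D,G,A] q_used=0 → run E
t=13: queue=[E,B,H,D,G,A] q_used=1 → run E
t=14: queue=[B,H,D,G,A,E] q_used=0 → run B
t=15: queue=[H,D,G,A,E] q_used=0 → run H
t=16: queue=[H,D,G,A,E] q_used=1 → run H
t=17: queue=[D,G,A,E] q_used=0 → run D
t=18: queue=[D,G,A,E] q_used=1 → run D
t=19: queue=[G,A,E,D] q_used=0 → run G
t=20: queue=[G,A,E,D] q_used=1 → run G
t=21: queue=[A,E,D,G] q_used=0 → run A
t=22: queue=[A,E,D,G] q_used=1 → run A
t=23: queue=[E,D,G,A] q_used=0 → run E
t=24: queue=[D,G,A] q_used=0 → run D
t=25: queue=[D,G,A] q_used=1 → run D
t=26: queue=[G,A,D] q_used=0 → run G
t=27: queue=[A,D] q_used=0 → run A
t=28: queue=[D] q_used=0 → run D
t=29: queue=[D] q_used=1 → run D
t=30: (idle)
t=31: (idle)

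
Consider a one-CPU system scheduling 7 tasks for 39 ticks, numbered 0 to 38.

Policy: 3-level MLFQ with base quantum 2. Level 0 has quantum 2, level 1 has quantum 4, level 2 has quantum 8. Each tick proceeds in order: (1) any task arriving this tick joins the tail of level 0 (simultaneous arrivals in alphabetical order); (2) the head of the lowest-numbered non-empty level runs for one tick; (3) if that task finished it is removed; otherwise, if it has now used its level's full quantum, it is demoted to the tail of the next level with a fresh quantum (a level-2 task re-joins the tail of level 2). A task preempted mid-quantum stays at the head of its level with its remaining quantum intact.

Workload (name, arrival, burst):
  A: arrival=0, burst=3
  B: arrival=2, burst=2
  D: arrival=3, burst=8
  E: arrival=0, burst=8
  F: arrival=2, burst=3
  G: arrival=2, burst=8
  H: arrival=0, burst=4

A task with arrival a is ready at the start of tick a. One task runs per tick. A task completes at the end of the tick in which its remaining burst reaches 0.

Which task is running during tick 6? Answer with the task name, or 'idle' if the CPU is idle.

running at tick 6 = B

t=0: L0/L1/L2 = AEH/-/- → run A
t=1: L0/L1/L2 = AEH/-/- → run A
t=2: L0/L1/L2 = EHBFG/A/- → run E
t=3: L0/L1/L2 = EHBFGD/A/- → run E
t=4: L0/L1/L2 = HBFGD/AE/- → run H
t=5: L0/L1/L2 = HBFGD/AE/- → run H
t=6: L0/L1/L2 = BFGD/AEH/- → run B
t=7: L0/L1/L2 = BFGD/AEH/- → run B
t=8: L0/L1/L2 = FGD/AEH/- → run F
t=9: L0/L1/L2 = FGD/AEH/- → run F
t=10: L0/L1/L2 = GD/AEHF/- → run G
t=11: L0/L1/L2 = GD/AEHF/- → run G
t=12: L0/L1/L2 = D/AEHFG/- → run D
t=13: L0/L1/L2 = D/AEHFG/- → run D
t=14: L0/L1/L2 = -/AEHFGD/- → run A
t=15: L0/L1/L2 = -/EHFGD/- → run E
t=16: L0/L1/L2 = -/EHFGD/- → run E
t=17: L0/L1/L2 = -/EHFGD/- → run E
t=18: L0/L1/L2 = -/EHFGD/- → run E
t=19: L0/L1/L2 = -/HFGD/E → run H
t=20: L0/L1/L2 = -/HFGD/E → run H
t=21: L0/L1/L2 = -/FGD/E → run F
t=22: L0/L1/L2 = -/GD/E → run G
t=23: L0/L1/L2 = -/GD/E → run G
t=24: L0/L1/L2 = -/GD/E → run G
t=25: L0/L1/L2 = -/GD/E → run G
t=26: L0/L1/L2 = -/D/EG → run D
t=27: L0/L1/L2 = -/D/EG → run D
t=28: L0/L1/L2 = -/D/EG → run D
t=29: L0/L1/L2 = -/D/EG → run D
t=30: L0/L1/L2 = -/-/EGD → run E
t=31: L0/L1/L2 = -/-/EGD → run E
t=32: L0/L1/L2 = -/-/GD → run G
t=33: L0/L1/L2 = -/-/GD → run G
t=34: L0/L1/L2 = -/-/D → run D
t=35: L0/L1/L2 = -/-/D → run D
t=36: (idle)
t=37: (idle)
t=38: (idle)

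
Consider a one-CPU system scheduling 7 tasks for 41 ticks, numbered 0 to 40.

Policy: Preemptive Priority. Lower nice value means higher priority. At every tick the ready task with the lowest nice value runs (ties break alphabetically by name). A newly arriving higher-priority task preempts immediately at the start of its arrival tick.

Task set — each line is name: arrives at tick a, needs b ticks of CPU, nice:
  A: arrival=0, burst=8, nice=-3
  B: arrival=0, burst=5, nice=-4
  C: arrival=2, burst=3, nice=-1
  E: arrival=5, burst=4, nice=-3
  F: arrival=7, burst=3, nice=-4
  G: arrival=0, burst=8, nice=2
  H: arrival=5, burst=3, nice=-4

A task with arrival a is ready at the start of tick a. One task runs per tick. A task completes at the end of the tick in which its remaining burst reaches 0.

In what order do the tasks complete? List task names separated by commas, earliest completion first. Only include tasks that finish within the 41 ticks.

completion order = B, F, H, A, E, C, G

t=0: ready={A,B,G} → run B
t=1: ready={A,B,G} → run B
t=2: ready={A,B,C,G} → run B
t=3: ready={A,B,C,G} → run B
t=4: ready={A,B,C,G} → run B
t=5: ready={A,C,E,G,H} → run H
t=6: ready={A,C,E,G,H} → run H
t=7: ready={A,C,E,F,G,H} → run F
t=8: ready={A,C,E,F,G,H} → run F
t=9: ready={A,C,E,F,G,H} → run F
t=10: ready={A,C,E,G,H} → run H
t=11: ready={A,C,E,G} → run A
t=12: ready={A,C,E,G} → run A
t=13: ready={A,C,E,G} → run A
t=14: ready={A,C,E,G} → run A
t=15: ready={A,C,E,G} → run A
t=16: ready={A,C,E,G} → run A
t=17: ready={A,C,E,G} → run A
t=18: ready={A,C,E,G} → run A
t=19: ready={C,E,G} → run E
t=20: ready={C,E,G} → run E
t=21: ready={C,E,G} → run E
t=22: ready={C,E,G} → run E
t=23: ready={C,G} → run C
t=24: ready={C,G} → run C
t=25: ready={C,G} → run C
t=26: ready={G} → run G
t=27: ready={G} → run G
t=28: ready={G} → run G
t=29: ready={G} → run G
t=30: ready={G} → run G
t=31: ready={G} → run G
t=32: ready={G} → run G
t=33: ready={G} → run G
t=34: (idle)
t=35: (idle)
t=36: (idle)
t=37: (idle)
t=38: (idle)
t=39: (idle)
t=40: (idle)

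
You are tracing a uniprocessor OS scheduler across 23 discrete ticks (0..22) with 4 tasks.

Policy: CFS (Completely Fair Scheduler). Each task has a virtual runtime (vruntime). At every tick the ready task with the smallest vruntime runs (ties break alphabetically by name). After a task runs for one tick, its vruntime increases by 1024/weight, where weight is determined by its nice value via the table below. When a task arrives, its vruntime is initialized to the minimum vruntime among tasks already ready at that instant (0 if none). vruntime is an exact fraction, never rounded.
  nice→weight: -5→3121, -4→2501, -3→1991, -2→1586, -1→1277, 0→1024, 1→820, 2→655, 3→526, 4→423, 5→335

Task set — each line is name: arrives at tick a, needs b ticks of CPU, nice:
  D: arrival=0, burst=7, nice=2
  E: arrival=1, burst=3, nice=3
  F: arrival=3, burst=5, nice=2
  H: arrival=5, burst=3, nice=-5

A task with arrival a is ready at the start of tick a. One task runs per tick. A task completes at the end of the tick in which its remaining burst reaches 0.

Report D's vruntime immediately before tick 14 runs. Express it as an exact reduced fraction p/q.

t=0: vr[D=0] → run D
t=1: vr[D=1024/655 E=1024/655] → run D
t=2: vr[D=2048/655 E=1024/655] → run E
t=3: vr[D=2048/655 E=604672/172265 F=2048/655] → run D
t=4: vr[D=3072/655 E=604672/172265 F=2048/655] → run F
t=5: vr[D=3072/655 E=604672/172265 F=3072/655 H=604672/172265] → run E
t=6: vr[D=3072/655 E=940032/172265 F=3072/655 H=604672/172265] → run H
t=7: vr[D=3072/655 E=940032/172265 F=3072/655 H=2063580672/537639065] → run H
t=8: vr[D=3072/655 E=940032/172265 F=3072/655 H=2239980032/537639065] → run H
t=9: vr[D=3072/655 E=940032/172265 F=3072/655] → run D
t=10: vr[D=4096/655 E=940032/172265 F=3072/655] → run F
t=11: vr[D=4096/655 E=940032/172265 F=4096/655] → run E
t=12: vr[D=4096/655 F=4096/655] → run D
t=13: vr[D=1024/131 F=4096/655] → run F
t=14: vr[D=1024/131 F=1024/131] → run D
t=15: vr[D=6144/655 F=1024/131] → run F
t=16: vr[D=6144/655 F=6144/655] → run D
t=17: vr[F=6144/655] → run F
t=18: (idle)
t=19: (idle)
t=20: (idle)
t=21: (idle)
t=22: (idle)

vruntime(D, start of tick 14) = 1024/131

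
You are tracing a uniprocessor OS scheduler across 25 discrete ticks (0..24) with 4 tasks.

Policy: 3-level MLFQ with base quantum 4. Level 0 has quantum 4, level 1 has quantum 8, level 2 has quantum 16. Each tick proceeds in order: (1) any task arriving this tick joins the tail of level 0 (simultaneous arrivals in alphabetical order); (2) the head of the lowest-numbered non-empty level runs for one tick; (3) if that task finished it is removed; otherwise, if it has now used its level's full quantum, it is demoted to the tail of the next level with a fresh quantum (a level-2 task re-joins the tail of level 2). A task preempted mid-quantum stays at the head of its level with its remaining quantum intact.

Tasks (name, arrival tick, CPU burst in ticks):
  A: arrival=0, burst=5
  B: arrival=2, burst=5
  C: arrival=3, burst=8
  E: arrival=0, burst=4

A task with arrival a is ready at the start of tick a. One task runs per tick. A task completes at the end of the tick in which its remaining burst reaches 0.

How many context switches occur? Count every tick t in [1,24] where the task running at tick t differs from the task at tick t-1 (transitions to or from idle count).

context switches = 7

t=0: L0/L1/L2 = AE/-/- → run A
t=1: L0/L1/L2 = AE/-/- → run A
t=2: L0/L1/L2 = AEB/-/- → run A
t=3: L0/L1/L2 = AEBC/-/- → run A
t=4: L0/L1/L2 = EBC/A/- → run E
t=5: L0/L1/L2 = EBC/A/- → run E
t=6: L0/L1/L2 = EBC/A/- → run E
t=7: L0/L1/L2 = EBC/A/- → run E
t=8: L0/L1/L2 = BC/A/- → run B
t=9: L0/L1/L2 = BC/A/- → run B
t=10: L0/L1/L2 = BC/A/- → run B
t=11: L0/L1/L2 = BC/A/- → run B
t=12: L0/L1/L2 = C/AB/- → run C
t=13: L0/L1/L2 = C/AB/- → run C
t=14: L0/L1/L2 = C/AB/- → run C
t=15: L0/L1/L2 = C/AB/- → run C
t=16: L0/L1/L2 = -/ABC/- → run A
t=17: L0/L1/L2 = -/BC/- → run B
t=18: L0/L1/L2 = -/C/- → run C
t=19: L0/L1/L2 = -/C/- → run C
t=20: L0/L1/L2 = -/C/- → run C
t=21: L0/L1/L2 = -/C/- → run C
t=22: (idle)
t=23: (idle)
t=24: (idle)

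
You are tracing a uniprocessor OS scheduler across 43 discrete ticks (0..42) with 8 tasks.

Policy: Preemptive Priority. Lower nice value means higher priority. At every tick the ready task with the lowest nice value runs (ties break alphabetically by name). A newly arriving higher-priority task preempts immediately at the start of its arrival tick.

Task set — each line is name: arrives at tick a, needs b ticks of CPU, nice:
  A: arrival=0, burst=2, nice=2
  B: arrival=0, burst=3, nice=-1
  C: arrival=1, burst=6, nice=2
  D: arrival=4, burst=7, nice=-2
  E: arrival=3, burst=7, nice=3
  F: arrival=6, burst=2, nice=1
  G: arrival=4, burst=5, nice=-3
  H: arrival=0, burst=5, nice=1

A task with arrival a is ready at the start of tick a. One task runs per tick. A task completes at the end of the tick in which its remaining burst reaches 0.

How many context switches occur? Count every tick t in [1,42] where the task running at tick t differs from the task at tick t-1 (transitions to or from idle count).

t=0: ready={A,B,H} → run B
t=1: ready={A,B,C,H} → run B
t=2: ready={A,B,C,H} → run B
t=3: ready={A,C,E,H} → run H
t=4: ready={A,C,D,E,G,H} → run G
t=5: ready={A,C,D,E,G,H} → run G
t=6: ready={A,C,D,E,F,G,H} → run G
t=7: ready={A,C,D,E,F,G,H} → run G
t=8: ready={A,C,D,E,F,G,H} → run G
t=9: ready={A,C,D,E,F,H} → run D
t=10: ready={A,C,D,E,F,H} → run D
t=11: ready={A,C,D,E,F,H} → run D
t=12: ready={A,C,D,E,F,H} → run D
t=13: ready={A,C,D,E,F,H} → run D
t=14: ready={A,C,D,E,F,H} → run D
t=15: ready={A,C,D,E,F,H} → run D
t=16: ready={A,C,E,F,H} → run F
t=17: ready={A,C,E,F,H} → run F
t=18: ready={A,C,E,H} → run H
t=19: ready={A,C,E,H} → run H
t=20: ready={A,C,E,H} → run H
t=21: ready={A,C,E,H} → run H
t=22: ready={A,C,E} → run A
t=23: ready={A,C,E} → run A
t=24: ready={C,E} → run C
t=25: ready={C,E} → run C
t=26: ready={C,E} → run C
t=27: ready={C,E} → run C
t=28: ready={C,E} → run C
t=29: ready={C,E} → run C
t=30: ready={E} → run E
t=31: ready={E} → run E
t=32: ready={E} → run E
t=33: ready={E} → run E
t=34: ready={E} → run E
t=35: ready={E} → run E
t=36: ready={E} → run E
t=37: (idle)
t=38: (idle)
t=39: (idle)
t=40: (idle)
t=41: (idle)
t=42: (idle)

context switches = 9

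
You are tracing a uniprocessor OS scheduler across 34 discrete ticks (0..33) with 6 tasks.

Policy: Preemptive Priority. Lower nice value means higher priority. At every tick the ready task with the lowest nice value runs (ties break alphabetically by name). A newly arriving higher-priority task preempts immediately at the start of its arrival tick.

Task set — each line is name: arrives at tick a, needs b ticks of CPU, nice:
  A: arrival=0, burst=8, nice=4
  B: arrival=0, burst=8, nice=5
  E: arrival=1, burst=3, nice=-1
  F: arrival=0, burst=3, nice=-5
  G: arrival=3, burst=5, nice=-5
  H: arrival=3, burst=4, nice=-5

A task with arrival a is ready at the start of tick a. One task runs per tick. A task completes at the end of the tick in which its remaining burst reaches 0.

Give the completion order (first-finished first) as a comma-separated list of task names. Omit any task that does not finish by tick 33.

completion order = F, G, H, E, A, B

t=0: ready={A,B,F} → run F
t=1: ready={A,B,E,F} → run F
t=2: ready={A,B,E,F} → run F
t=3: ready={A,B,E,G,H} → run G
t=4: ready={A,B,E,G,H} → run G
t=5: ready={A,B,E,G,H} → run G
t=6: ready={A,B,E,G,H} → run G
t=7: ready={A,B,E,G,H} → run G
t=8: ready={A,B,E,H} → run H
t=9: ready={A,B,E,H} → run H
t=10: ready={A,B,E,H} → run H
t=11: ready={A,B,E,H} → run H
t=12: ready={A,B,E} → run E
t=13: ready={A,B,E} → run E
t=14: ready={A,B,E} → run E
t=15: ready={A,B} → run A
t=16: ready={A,B} → run A
t=17: ready={A,B} → run A
t=18: ready={A,B} → run A
t=19: ready={A,B} → run A
t=20: ready={A,B} → run A
t=21: ready={A,B} → run A
t=22: ready={A,B} → run A
t=23: ready={B} → run B
t=24: ready={B} → run B
t=25: ready={B} → run B
t=26: ready={B} → run B
t=27: ready={B} → run B
t=28: ready={B} → run B
t=29: ready={B} → run B
t=30: ready={B} → run B
t=31: (idle)
t=32: (idle)
t=33: (idle)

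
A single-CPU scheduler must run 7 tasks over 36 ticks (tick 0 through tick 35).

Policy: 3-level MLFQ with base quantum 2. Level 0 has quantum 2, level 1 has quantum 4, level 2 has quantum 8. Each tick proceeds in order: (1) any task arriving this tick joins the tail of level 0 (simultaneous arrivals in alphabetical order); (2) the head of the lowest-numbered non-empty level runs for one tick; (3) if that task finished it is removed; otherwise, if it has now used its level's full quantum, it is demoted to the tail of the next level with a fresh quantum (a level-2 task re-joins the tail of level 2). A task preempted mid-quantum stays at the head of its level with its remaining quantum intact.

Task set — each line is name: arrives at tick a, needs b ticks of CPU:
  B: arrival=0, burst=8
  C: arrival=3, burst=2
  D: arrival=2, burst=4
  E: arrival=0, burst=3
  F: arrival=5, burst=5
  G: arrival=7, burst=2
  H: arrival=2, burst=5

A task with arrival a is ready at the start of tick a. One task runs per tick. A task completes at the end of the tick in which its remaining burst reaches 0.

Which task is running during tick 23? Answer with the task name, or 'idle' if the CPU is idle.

t=0: L0/L1/L2 = BE/-/- → run B
t=1: L0/L1/L2 = BE/-/- → run B
t=2: L0/L1/L2 = EDH/B/- → run E
t=3: L0/L1/L2 = EDHC/B/- → run E
t=4: L0/L1/L2 = DHC/BE/- → run D
t=5: L0/L1/L2 = DHCF/BE/- → run D
t=6: L0/L1/L2 = HCF/BED/- → run H
t=7: L0/L1/L2 = HCFG/BED/- → run H
t=8: L0/L1/L2 = CFG/BEDH/- → run C
t=9: L0/L1/L2 = CFG/BEDH/- → run C
t=10: L0/L1/L2 = FG/BEDH/- → run F
t=11: L0/L1/L2 = FG/BEDH/- → run F
t=12: L0/L1/L2 = G/BEDHF/- → run G
t=13: L0/L1/L2 = G/BEDHF/- → run G
t=14: L0/L1/L2 = -/BEDHF/- → run B
t=15: L0/L1/L2 = -/BEDHF/- → run B
t=16: L0/L1/L2 = -/BEDHF/- → run B
t=17: L0/L1/L2 = -/BEDHF/- → run B
t=18: L0/L1/L2 = -/EDHF/B → run E
t=19: L0/L1/L2 = -/DHF/B → run D
t=20: L0/L1/L2 = -/DHF/B → run D
t=21: L0/L1/L2 = -/HF/B → run H
t=22: L0/L1/L2 = -/HF/B → run H
t=23: L0/L1/L2 = -/HF/B → run H
t=24: L0/L1/L2 = -/F/B → run F
t=25: L0/L1/L2 = -/F/B → run F
t=26: L0/L1/L2 = -/F/B → run F
t=27: L0/L1/L2 = -/-/B → run B
t=28: L0/L1/L2 = -/-/B → run B
t=29: (idle)
t=30: (idle)
t=31: (idle)
t=32: (idle)
t=33: (idle)
t=34: (idle)
t=35: (idle)

running at tick 23 = H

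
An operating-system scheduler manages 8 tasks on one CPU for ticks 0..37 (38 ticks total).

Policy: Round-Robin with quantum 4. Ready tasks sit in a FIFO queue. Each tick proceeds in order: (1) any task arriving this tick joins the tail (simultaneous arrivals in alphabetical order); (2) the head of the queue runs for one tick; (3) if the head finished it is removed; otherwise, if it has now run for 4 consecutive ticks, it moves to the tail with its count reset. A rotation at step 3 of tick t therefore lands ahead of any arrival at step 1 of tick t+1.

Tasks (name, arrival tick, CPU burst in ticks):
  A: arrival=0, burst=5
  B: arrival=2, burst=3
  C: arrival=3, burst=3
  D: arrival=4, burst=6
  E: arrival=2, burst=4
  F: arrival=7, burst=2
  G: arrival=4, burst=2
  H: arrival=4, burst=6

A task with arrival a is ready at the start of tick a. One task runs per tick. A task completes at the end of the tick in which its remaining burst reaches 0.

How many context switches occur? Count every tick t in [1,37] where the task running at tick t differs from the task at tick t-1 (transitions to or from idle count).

context switches = 11

t=0: queue=[A] q_used=0 → run A
t=1: queue=[A] q_used=1 → run A
t=2: queue=[A,B,E] q_used=2 → run A
t=3: queue=[A,B,E,C] q_used=3 → run A
t=4: queue=[B,E,C,A,D,G,H] q_used=0 → run B
t=5: queue=[B,E,C,A,D,G,H] q_used=1 → run B
t=6: queue=[B,E,C,A,D,G,H] q_used=2 → run B
t=7: queue=[E,C,A,D,G,H,F] q_used=0 → run E
t=8: queue=[E,C,A,D,G,H,F] q_used=1 → run E
t=9: queue=[E,C,A,D,G,H,F] q_used=2 → run E
t=10: queue=[E,C,A,D,G,H,F] q_used=3 → run E
t=11: queue=[C,A,D,G,H,F] q_used=0 → run C
t=12: queue=[C,A,D,G,H,F] q_used=1 → run C
t=13: queue=[C,A,D,G,H,F] q_used=2 → run C
t=14: queue=[A,D,G,H,F] q_used=0 → run A
t=15: queue=[D,G,H,F] q_used=0 → run D
t=16: queue=[D,G,H,F] q_used=1 → run D
t=17: queue=[D,G,H,F] q_used=2 → run D
t=18: queue=[D,G,H,F] q_used=3 → run D
t=19: queue=[G,H,F,D] q_used=0 → run G
t=20: queue=[G,H,F,D] q_used=1 → run G
t=21: queue=[H,F,D] q_used=0 → run H
t=22: queue=[H,F,D] q_used=1 → run H
t=23: queue=[H,F,D] q_used=2 → run H
t=24: queue=[H,F,D] q_used=3 → run H
t=25: queue=[F,D,H] q_used=0 → run F
t=26: queue=[F,D,H] q_used=1 → run F
t=27: queue=[D,H] q_used=0 → run D
t=28: queue=[D,H] q_used=1 → run D
t=29: queue=[H] q_used=0 → run H
t=30: queue=[H] q_used=1 → run H
t=31: (idle)
t=32: (idle)
t=33: (idle)
t=34: (idle)
t=35: (idle)
t=36: (idle)
t=37: (idle)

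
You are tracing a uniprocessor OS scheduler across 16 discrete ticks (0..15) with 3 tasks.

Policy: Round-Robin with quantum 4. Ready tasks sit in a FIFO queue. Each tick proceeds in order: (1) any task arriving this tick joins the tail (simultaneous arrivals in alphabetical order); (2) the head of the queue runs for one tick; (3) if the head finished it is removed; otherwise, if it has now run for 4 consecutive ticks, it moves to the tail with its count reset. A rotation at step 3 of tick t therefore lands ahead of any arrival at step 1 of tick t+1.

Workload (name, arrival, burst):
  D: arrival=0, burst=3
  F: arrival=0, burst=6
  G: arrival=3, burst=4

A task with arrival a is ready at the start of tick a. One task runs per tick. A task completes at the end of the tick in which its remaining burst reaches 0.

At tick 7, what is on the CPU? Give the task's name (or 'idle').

running at tick 7 = G

t=0: queue=[D,F] q_used=0 → run D
t=1: queue=[D,F] q_used=1 → run D
t=2: queue=[D,F] q_used=2 → run D
t=3: queue=[F,G] q_used=0 → run F
t=4: queue=[F,G] q_used=1 → run F
t=5: queue=[F,G] q_used=2 → run F
t=6: queue=[F,G] q_used=3 → run F
t=7: queue=[G,F] q_used=0 → run G
t=8: queue=[G,F] q_used=1 → run G
t=9: queue=[G,F] q_used=2 → run G
t=10: queue=[G,F] q_used=3 → run G
t=11: queue=[F] q_used=0 → run F
t=12: queue=[F] q_used=1 → run F
t=13: (idle)
t=14: (idle)
t=15: (idle)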